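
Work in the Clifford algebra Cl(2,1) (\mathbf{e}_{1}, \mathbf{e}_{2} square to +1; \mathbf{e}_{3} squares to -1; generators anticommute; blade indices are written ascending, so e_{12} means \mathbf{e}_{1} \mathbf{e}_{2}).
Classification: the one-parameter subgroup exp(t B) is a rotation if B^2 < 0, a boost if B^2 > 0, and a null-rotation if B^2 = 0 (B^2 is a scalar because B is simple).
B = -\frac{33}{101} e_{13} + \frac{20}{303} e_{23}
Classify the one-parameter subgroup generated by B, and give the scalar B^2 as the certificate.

B^2 term by term: the squares give (-\frac{33}{101})^2*(e_{13})^2 + (\frac{20}{303})^2*(e_{23})^2 = \frac{1089}{10201}*(+1) + \frac{400}{91809}*(+1) = \frac{1}{9} (each basis 2-blade squares to minus the product of its generators' squares); cross terms between blades sharing an index anticommute and cancel. So B^2 = \frac{1}{9}.
Answer: boost, certificate B^2 = \frac{1}{9}. Certificate logic: \frac{1}{9} is a conjugation-invariant scalar, so its sign fixes rotation versus boost versus null-rotation outright.


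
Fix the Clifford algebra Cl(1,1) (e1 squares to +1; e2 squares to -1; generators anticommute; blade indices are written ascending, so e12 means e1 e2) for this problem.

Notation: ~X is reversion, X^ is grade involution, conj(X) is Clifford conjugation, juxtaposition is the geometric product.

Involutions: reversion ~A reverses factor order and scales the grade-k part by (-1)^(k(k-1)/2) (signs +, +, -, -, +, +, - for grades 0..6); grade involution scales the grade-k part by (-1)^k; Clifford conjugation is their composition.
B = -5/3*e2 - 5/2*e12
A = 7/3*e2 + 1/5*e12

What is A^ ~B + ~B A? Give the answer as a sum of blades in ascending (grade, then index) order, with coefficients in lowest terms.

first term: -61/18 - 11/2*e1
second term: 79/18 - 37/6*e1
Answer: 1 - 35/3*e1


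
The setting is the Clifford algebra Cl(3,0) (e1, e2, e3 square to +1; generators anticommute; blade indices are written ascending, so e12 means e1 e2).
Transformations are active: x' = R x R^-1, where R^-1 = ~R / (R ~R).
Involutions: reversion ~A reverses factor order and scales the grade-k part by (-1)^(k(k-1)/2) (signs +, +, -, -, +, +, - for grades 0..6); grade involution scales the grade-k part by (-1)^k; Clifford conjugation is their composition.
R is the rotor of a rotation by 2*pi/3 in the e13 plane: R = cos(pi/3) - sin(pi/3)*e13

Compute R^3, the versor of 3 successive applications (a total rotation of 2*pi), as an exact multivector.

The rotor phase is half the rotation angle and phases add under composition, so 3 steps in the e13 plane accumulate phase 3*(pi/3) = pi: R^3 = cos(pi) - sin(pi)*e13.
cos(pi) = -1 and sin(pi) = 0, so R^3 = -1. The total rotation 2*pi is 1 full turn, so every vector returns to itself, yet the rotor is -1, on the OTHER sheet of the double cover (an odd number of 2*pi turns).
Answer: -1


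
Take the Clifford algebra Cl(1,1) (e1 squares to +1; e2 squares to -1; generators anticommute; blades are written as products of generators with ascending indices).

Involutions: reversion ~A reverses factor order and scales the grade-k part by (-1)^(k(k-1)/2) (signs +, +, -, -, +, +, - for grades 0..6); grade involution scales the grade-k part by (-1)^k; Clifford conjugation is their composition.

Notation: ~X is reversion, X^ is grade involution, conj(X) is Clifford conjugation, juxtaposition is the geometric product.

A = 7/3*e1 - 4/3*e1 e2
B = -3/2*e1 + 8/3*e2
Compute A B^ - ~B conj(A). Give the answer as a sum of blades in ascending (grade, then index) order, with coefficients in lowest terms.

first term: 7/2 - 32/9*e1 + 2*e2 - 56/9*e1 e2
second term: 7/2 + 32/9*e1 - 2*e2 + 56/9*e1 e2
Answer: -64/9*e1 + 4*e2 - 112/9*e1 e2


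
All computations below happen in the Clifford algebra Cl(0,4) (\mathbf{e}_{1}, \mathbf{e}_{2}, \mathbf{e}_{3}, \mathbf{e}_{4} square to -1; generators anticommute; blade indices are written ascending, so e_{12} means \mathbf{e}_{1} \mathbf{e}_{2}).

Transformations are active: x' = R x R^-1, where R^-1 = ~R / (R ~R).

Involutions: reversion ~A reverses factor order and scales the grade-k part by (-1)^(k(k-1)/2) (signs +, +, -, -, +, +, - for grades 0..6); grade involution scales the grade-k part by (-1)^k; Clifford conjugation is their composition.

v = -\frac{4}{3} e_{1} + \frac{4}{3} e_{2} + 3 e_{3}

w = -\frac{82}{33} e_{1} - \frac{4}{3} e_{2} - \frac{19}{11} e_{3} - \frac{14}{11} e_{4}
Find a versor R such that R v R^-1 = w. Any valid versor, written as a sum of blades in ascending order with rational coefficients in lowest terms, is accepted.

Take R = v + w = -\frac{42}{11} e_{1} + \frac{14}{11} e_{3} - \frac{14}{11} e_{4}. Because q(v) = q(w) = -\frac{113}{9}, conjugation by R sends v exactly to w.
Answer: -\frac{42}{11} e_{1} + \frac{14}{11} e_{3} - \frac{14}{11} e_{4}


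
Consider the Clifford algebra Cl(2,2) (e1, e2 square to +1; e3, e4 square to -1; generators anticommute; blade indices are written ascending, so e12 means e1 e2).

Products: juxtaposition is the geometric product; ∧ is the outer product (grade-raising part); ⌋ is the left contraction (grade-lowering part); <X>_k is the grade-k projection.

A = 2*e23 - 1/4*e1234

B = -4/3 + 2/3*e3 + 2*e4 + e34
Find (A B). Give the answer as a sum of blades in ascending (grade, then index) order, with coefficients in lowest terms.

step 1: -4/3*e2 + 1/4*e12 - 8/3*e23 - 2*e24 + 1/2*e123 - 1/6*e124 + 4*e234 + 1/3*e1234
Answer: -4/3*e2 + 1/4*e12 - 8/3*e23 - 2*e24 + 1/2*e123 - 1/6*e124 + 4*e234 + 1/3*e1234


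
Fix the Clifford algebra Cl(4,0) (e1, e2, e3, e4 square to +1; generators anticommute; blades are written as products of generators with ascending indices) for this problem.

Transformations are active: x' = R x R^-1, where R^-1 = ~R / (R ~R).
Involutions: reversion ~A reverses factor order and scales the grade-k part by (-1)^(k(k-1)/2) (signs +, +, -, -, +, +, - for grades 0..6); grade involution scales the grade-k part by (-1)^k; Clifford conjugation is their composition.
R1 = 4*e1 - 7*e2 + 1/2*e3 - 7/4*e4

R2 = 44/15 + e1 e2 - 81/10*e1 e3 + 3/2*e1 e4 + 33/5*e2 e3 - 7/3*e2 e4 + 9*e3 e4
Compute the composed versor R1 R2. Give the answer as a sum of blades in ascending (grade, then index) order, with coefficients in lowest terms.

Distribute over the terms of R1 (each basis-blade product reordered to ascending indices, repeated generators contracted through their squares):
(4*e1) R2 = 176/15*e1 + 4*e2 - 162/5*e3 + 6*e4 + 132/5*e1 e2 e3 - 28/3*e1 e2 e4 + 36*e1 e3 e4
(-7*e2) R2 = 7*e1 - 308/15*e2 - 231/5*e3 + 49/3*e4 - 567/10*e1 e2 e3 + 21/2*e1 e2 e4 - 63*e2 e3 e4
(1/2*e3) R2 = 81/20*e1 - 33/10*e2 + 22/15*e3 + 9/2*e4 + 1/2*e1 e2 e3 - 3/4*e1 e3 e4 + 7/6*e2 e3 e4
(-7/4*e4) R2 = 21/8*e1 - 49/12*e2 + 63/4*e3 - 77/15*e4 - 7/4*e1 e2 e4 + 567/40*e1 e3 e4 - 231/20*e2 e3 e4
Summing the partial products and collecting blades:
Answer: 3049/120*e1 - 287/12*e2 - 3683/60*e3 + 217/10*e4 - 149/5*e1 e2 e3 - 7/12*e1 e2 e4 + 1977/40*e1 e3 e4 - 4403/60*e2 e3 e4


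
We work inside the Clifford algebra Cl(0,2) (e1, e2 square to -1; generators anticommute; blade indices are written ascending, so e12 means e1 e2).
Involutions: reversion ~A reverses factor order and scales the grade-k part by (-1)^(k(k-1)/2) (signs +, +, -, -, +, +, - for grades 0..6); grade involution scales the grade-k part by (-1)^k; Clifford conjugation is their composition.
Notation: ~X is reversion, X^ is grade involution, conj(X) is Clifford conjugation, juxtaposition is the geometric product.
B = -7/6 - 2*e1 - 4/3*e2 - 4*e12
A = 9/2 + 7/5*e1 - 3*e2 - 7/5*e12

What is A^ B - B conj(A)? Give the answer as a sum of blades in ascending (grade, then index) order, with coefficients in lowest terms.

first term: -193/20 - 637/30*e1 - 123/10*e2 - 17/2*e12
second term: 31/20 + 83/30*e1 - 11/10*e2 - 55/2*e12
Answer: -56/5 - 24*e1 - 56/5*e2 + 19*e12


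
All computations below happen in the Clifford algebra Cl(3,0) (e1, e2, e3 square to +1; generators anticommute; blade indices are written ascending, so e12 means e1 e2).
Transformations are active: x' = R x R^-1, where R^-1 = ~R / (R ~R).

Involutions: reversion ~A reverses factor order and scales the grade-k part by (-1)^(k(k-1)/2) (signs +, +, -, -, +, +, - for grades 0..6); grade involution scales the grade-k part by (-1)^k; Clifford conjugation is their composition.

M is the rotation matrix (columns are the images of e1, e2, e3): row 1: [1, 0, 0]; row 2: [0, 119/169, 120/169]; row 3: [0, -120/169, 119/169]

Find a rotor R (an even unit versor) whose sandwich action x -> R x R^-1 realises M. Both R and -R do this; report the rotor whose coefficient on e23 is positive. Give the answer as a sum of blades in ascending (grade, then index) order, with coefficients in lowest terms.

Method: write R = a + b12*e12 + b13*e13 + b23*e23 with a^2 + b12^2 + b13^2 + b23^2 = 1 (so R^-1 = ~R). Expanding the columns R e_j ~R gives tr M = 4a^2 - 1 and, from the antisymmetric part, M21 - M12 = -4a*b12, M13 - M31 = 4a*b13, M32 - M23 = -4a*b23.
Here tr M = 407/169, so a^2 = (1 + tr M)/4 = 144/169 and a = ±12/13. Taking a = 12/13: M21 - M12 = 0, M13 - M31 = 0, M32 - M23 = -240/169, giving b12 = 0, b13 = 0, b23 = 5/13, i.e. R = 12/13 + 5/13*e23.
Its e23 coefficient is already positive.
Answer: 12/13 + 5/13*e23. Sheet selection: the two-to-one cover makes ±R indistinguishable at the matrix level (trace 407/169), so uniqueness comes from the required sign on e23.


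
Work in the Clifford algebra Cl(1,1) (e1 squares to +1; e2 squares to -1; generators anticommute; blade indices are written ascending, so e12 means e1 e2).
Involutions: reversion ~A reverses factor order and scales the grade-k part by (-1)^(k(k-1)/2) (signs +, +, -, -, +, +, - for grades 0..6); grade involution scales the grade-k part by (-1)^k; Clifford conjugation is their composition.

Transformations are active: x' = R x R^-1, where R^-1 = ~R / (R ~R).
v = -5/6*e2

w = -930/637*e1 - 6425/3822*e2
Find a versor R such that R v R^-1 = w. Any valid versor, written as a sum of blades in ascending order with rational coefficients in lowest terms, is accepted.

Construction: equal norms (both -25/36) license R = v + w = -930/637*e1 - 4805/1911*e2 — nothing changes along that direction, while (v - w)/2 changes sign, so v maps onto w.
Answer: -930/637*e1 - 4805/1911*e2


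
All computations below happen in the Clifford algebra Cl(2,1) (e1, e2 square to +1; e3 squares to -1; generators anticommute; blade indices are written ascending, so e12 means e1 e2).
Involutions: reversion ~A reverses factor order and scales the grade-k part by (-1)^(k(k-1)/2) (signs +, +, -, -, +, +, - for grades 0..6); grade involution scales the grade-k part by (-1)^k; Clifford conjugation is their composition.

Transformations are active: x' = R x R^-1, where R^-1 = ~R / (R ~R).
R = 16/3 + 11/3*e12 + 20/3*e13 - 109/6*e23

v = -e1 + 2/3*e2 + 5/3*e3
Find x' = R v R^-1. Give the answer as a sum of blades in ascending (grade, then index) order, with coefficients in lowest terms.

~R = 16/3 - 11/3*e12 - 20/3*e13 + 109/6*e23, and R ~R = -3991/12, so R^-1 = ~R / (-3991/12).
R v = -14*e1 + 75/2*e2 + 83/3*e3 + 119/6*e123
Answer: -661/921*e1 - 818/307*e2 - 2755/921*e3


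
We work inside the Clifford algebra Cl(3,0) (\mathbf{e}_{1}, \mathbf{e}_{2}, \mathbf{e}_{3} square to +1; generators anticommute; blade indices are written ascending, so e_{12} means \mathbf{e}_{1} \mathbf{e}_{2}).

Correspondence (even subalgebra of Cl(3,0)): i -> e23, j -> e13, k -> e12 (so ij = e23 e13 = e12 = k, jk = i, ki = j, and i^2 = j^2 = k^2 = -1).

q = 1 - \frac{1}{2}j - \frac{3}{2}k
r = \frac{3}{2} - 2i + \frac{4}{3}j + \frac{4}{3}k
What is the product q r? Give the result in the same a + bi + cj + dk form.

In blades: q = 1 - \frac{3}{2} e_{12} - \frac{1}{2} e_{13}, r = \frac{3}{2} + \frac{4}{3} e_{12} + \frac{4}{3} e_{13} - 2 e_{23}.
Distribute q over r term by term (generator squares from the signature, products reordered to ascending indices): (1)*r = \frac{3}{2} + \frac{4}{3} e_{12} + \frac{4}{3} e_{13} - 2 e_{23}; (-\frac{3}{2} e_{12})*r = 2 - \frac{9}{4} e_{12} + 3 e_{13} + 2 e_{23}; (-\frac{1}{2} e_{13})*r = \frac{2}{3} - e_{12} - \frac{3}{4} e_{13} - \frac{2}{3} e_{23}.
Sum: \frac{25}{6} - \frac{23}{12} e_{12} + \frac{43}{12} e_{13} - \frac{2}{3} e_{23}; translating back through the correspondence:
Answer: \frac{25}{6} - \frac{2}{3}i + \frac{43}{12}j - \frac{23}{12}k


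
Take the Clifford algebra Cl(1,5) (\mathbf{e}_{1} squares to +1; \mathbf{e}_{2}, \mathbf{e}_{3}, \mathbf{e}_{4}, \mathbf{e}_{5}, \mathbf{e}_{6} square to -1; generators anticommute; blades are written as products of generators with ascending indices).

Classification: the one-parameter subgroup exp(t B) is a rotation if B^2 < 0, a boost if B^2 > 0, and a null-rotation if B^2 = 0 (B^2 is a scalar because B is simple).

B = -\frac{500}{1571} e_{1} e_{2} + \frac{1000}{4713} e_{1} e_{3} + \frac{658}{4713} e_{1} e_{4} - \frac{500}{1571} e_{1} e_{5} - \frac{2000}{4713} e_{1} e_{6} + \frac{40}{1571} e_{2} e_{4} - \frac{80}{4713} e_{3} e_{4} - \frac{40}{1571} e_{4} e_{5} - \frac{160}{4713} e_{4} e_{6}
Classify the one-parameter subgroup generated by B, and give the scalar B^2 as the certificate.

B^2 term by term: the squares give (-\frac{500}{1571})^2*(e_{1} e_{2})^2 + (\frac{1000}{4713})^2*(e_{1} e_{3})^2 + (\frac{658}{4713})^2*(e_{1} e_{4})^2 + (-\frac{500}{1571})^2*(e_{1} e_{5})^2 + (-\frac{2000}{4713})^2*(e_{1} e_{6})^2 + (\frac{40}{1571})^2*(e_{2} e_{4})^2 + (-\frac{80}{4713})^2*(e_{3} e_{4})^2 + (-\frac{40}{1571})^2*(e_{4} e_{5})^2 + (-\frac{160}{4713})^2*(e_{4} e_{6})^2 = \frac{250000}{2468041}*(+1) + \frac{1000000}{22212369}*(+1) + \frac{432964}{22212369}*(+1) + \frac{250000}{2468041}*(+1) + \frac{4000000}{22212369}*(+1) + \frac{1600}{2468041}*(-1) + \frac{6400}{22212369}*(-1) + \frac{1600}{2468041}*(-1) + \frac{25600}{22212369}*(-1) = \frac{4}{9} (each basis 2-blade squares to minus the product of its generators' squares); cross terms between blades sharing an index anticommute and cancel; the commuting (index-disjoint) pairs give grade-4 terms 2*c*c'*(blade product), which cancel blade by blade — e_{1} e_{2} e_{3} e_{4}: \frac{80000}{7404123} - \frac{80000}{7404123} = 0; e_{1} e_{2} e_{4} e_{5}: \frac{40000}{2468041} - \frac{40000}{2468041} = 0; e_{1} e_{2} e_{4} e_{6}: \frac{160000}{7404123} - \frac{160000}{7404123} = 0; e_{1} e_{3} e_{4} e_{5}: -\frac{80000}{7404123} + \frac{80000}{7404123} = 0; e_{1} e_{3} e_{4} e_{6}: -\frac{320000}{22212369} + \frac{320000}{22212369} = 0; e_{1} e_{4} e_{5} e_{6}: -\frac{160000}{7404123} + \frac{160000}{7404123} = 0 — confirming B is simple. So B^2 = \frac{4}{9}.
Answer: boost, certificate B^2 = \frac{4}{9}. The scalar \frac{4}{9} is the complete invariant here: its sign names the subgroup type.


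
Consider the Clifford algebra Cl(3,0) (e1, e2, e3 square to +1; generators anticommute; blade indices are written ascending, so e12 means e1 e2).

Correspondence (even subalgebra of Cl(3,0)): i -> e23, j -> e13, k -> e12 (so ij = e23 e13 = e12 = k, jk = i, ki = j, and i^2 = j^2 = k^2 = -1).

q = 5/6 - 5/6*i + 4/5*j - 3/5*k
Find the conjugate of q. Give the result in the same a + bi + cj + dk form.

In blades: q = 5/6 - 3/5*e12 + 4/5*e13 - 5/6*e23.
Quaternion conjugation is reversion on the even subalgebra: the scalar is fixed and every grade-2 blade flips sign, giving 5/6 + 3/5*e12 - 4/5*e13 + 5/6*e23; translating back:
Answer: 5/6 + 5/6*i - 4/5*j + 3/5*k


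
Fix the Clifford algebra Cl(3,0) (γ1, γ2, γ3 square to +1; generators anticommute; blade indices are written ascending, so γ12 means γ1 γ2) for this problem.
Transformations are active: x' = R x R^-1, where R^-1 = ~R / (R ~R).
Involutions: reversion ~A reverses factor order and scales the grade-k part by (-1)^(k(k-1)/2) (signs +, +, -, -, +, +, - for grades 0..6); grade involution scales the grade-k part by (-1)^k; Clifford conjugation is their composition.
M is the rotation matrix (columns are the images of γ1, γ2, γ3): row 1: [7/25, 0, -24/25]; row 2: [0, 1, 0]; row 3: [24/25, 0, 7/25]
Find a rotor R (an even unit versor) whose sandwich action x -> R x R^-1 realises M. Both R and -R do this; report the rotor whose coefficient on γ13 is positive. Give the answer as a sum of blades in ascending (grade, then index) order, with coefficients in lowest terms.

Method: write R = a + b12*γ12 + b13*γ13 + b23*γ23 with a^2 + b12^2 + b13^2 + b23^2 = 1 (so R^-1 = ~R). Expanding the columns R e_j ~R gives tr M = 4a^2 - 1 and, from the antisymmetric part, M21 - M12 = -4a*b12, M13 - M31 = 4a*b13, M32 - M23 = -4a*b23.
Here tr M = 39/25, so a^2 = (1 + tr M)/4 = 16/25 and a = ±4/5. Taking a = 4/5: M21 - M12 = 0, M13 - M31 = -48/25, M32 - M23 = 0, giving b12 = 0, b13 = -3/5, b23 = 0, i.e. R = 4/5 - 3/5*γ13.
Its γ13 coefficient is negative, so report the other preimage -R.
Answer: -4/5 + 3/5*γ13. Key observation: the double cover Spin(3) -> SO(3) sends R and -R to the same matrix (trace 39/25 here), so the stated sign of the γ13 coefficient is what selects one sheet.


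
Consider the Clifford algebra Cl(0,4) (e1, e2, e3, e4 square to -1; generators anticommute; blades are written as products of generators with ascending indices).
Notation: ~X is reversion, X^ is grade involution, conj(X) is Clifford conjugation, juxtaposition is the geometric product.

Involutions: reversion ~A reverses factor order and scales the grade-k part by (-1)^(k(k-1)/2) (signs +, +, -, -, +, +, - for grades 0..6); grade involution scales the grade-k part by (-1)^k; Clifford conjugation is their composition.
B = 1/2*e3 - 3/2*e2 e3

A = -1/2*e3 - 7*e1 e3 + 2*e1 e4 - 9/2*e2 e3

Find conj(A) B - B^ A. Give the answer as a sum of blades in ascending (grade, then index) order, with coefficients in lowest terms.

first term: 13/2 - 7/2*e1 - 3*e2 - 21/2*e1 e2 + e1 e3 e4 + 3*e1 e2 e3 e4
second term: -7 + 7/2*e1 + 3/2*e2 - 21/2*e1 e2 + e1 e3 e4 - 3*e1 e2 e3 e4
Answer: 27/2 - 7*e1 - 9/2*e2 + 6*e1 e2 e3 e4


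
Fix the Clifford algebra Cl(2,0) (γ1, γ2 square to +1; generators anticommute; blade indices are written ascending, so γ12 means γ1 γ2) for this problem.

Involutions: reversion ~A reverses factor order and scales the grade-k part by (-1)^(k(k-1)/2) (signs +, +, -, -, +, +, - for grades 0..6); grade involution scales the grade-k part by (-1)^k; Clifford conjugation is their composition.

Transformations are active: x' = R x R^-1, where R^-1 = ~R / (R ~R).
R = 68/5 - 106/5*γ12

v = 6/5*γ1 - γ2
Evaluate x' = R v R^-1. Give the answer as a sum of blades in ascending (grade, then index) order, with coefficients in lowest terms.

~R = 68/5 + 106/5*γ12, and R ~R = 3172/5, so R^-1 = ~R / (3172/5).
R v = 938/25*γ1 + 296/25*γ2
Answer: 8102/19825*γ1 + 29889/19825*γ2


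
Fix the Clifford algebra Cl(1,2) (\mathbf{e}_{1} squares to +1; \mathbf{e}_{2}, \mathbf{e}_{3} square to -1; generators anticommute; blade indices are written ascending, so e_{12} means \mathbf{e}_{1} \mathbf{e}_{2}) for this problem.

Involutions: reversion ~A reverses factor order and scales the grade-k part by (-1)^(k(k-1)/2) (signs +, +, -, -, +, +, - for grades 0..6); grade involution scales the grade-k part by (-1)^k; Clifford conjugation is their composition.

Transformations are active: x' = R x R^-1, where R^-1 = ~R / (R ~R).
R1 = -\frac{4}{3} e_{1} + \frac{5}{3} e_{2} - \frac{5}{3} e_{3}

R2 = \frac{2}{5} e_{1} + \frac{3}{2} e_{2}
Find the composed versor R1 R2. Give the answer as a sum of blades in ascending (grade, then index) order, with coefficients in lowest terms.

Distribute over the terms of R2 (each basis-blade product reordered to ascending indices, repeated generators contracted through their squares):
R1 (\frac{2}{5} e_{1}) = -\frac{8}{15} - \frac{2}{3} e_{12} + \frac{2}{3} e_{13}
R1 (\frac{3}{2} e_{2}) = -\frac{5}{2} - 2 e_{12} + \frac{5}{2} e_{23}
Summing the partial products and collecting blades:
Answer: -\frac{91}{30} - \frac{8}{3} e_{12} + \frac{2}{3} e_{13} + \frac{5}{2} e_{23}


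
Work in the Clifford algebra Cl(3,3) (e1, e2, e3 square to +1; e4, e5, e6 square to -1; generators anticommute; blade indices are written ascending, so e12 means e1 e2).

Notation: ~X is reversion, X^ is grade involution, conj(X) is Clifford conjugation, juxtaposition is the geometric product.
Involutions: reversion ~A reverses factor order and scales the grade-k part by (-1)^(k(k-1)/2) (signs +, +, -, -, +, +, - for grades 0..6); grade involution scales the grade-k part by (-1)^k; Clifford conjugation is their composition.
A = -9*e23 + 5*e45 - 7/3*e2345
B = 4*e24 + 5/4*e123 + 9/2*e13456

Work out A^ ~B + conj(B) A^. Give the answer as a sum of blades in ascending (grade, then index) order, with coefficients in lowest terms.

first term: -45/4*e1 - 20*e25 - 36*e34 - 28/3*e35 + 21/2*e126 - 45/2*e136 - 35/12*e145 - 25/4*e12345 - 81/2*e12456
second term: 45/4*e1 + 20*e25 + 36*e34 - 28/3*e35 + 21/2*e126 + 45/2*e136 + 35/12*e145 + 25/4*e12345 - 81/2*e12456
Answer: -56/3*e35 + 21*e126 - 81*e12456


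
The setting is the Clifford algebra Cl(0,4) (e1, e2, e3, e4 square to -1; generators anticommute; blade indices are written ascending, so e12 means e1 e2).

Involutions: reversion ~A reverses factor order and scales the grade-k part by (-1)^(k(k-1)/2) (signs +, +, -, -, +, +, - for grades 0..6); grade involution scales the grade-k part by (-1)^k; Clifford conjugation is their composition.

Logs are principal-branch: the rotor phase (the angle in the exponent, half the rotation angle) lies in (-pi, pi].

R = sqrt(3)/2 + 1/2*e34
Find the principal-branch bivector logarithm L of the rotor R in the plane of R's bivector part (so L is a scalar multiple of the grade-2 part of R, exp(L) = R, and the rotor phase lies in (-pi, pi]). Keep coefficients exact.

The scalar part of R is sqrt(3)/2, so the principal-branch rotor phase is pinned; divide the bivector part by its sine to get the unit plane — L is the phase times that plane.
Concretely: cos(phase) = sqrt(3)/2 gives phase = ±pi/6, and since phase/sin(phase) is even the sign is immaterial: L = (phase/sin(phase)) * <R>_2 = (pi/3) * <R>_2.
Answer: pi/6*e34


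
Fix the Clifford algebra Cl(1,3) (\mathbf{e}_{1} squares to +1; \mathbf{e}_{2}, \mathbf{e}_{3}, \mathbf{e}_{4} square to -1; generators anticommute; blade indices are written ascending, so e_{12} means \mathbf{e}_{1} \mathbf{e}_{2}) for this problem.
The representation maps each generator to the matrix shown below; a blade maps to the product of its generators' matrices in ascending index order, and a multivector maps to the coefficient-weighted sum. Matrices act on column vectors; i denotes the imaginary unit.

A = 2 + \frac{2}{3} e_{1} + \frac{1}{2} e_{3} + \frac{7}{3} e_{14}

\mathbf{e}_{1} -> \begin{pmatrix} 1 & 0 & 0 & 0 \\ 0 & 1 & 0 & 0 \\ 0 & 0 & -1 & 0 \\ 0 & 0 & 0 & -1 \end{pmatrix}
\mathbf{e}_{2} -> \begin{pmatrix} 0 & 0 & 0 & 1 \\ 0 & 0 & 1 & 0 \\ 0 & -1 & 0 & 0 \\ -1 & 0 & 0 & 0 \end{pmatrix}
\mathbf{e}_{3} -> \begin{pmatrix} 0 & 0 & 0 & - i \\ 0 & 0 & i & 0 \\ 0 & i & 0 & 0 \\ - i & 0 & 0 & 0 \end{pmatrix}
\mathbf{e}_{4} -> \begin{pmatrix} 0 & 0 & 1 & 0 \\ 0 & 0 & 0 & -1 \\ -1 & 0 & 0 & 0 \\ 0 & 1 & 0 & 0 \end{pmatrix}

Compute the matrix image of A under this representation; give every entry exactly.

Bivector images (products of the table entries): rho(e_{14}) = rho(\mathbf{e}_{1})rho(\mathbf{e}_{4}) = \begin{pmatrix} 0 & 0 & 1 & 0 \\ 0 & 0 & 0 & -1 \\ 1 & 0 & 0 & 0 \\ 0 & -1 & 0 & 0 \end{pmatrix}.
M = (2)*1 + (\frac{2}{3})*rho(e_{1}) + (\frac{1}{2})*rho(e_{3}) + (\frac{7}{3})*rho(e_{14}), summed entrywise (1 is the identity matrix):
Answer: \begin{pmatrix} \frac{8}{3} & 0 & \frac{7}{3} & - \frac{i}{2} \\ 0 & \frac{8}{3} & \frac{i}{2} & - \frac{7}{3} \\ \frac{7}{3} & \frac{i}{2} & \frac{4}{3} & 0 \\ - \frac{i}{2} & - \frac{7}{3} & 0 & \frac{4}{3} \end{pmatrix}


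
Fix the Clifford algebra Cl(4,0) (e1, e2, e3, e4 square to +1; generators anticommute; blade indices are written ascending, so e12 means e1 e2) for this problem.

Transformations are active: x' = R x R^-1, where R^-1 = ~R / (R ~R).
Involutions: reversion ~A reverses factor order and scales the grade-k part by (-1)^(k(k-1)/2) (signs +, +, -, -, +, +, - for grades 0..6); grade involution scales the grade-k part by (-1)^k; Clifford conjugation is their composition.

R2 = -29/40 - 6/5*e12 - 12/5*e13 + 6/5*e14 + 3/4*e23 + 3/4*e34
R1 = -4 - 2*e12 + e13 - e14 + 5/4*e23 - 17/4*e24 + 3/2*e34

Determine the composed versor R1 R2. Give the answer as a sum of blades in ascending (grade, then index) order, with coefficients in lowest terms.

Distribute over the terms of R2 (each basis-blade product reordered to ascending indices, repeated generators contracted through their squares):
R1 (-29/40) = 29/10 + 29/20*e12 - 29/40*e13 + 29/40*e14 - 29/32*e23 + 493/160*e24 - 87/80*e34
R1 (-6/5*e12) = -12/5 + 24/5*e12 + 3/2*e13 - 51/10*e14 - 6/5*e23 + 6/5*e24 - 9/5*e1234
R1 (-12/5*e13) = 12/5 - 3*e12 + 48/5*e13 + 18/5*e14 - 24/5*e23 + 12/5*e34 - 51/5*e1234
R1 (6/5*e14) = 6/5 - 51/10*e12 + 9/5*e13 - 24/5*e14 + 12/5*e24 - 6/5*e34 + 3/2*e1234
R1 (3/4*e23) = -15/16 - 3/4*e12 - 3/2*e13 - 3*e23 - 9/8*e24 - 51/16*e34 - 3/4*e1234
R1 (3/4*e34) = -9/8 + 3/4*e13 + 3/4*e14 + 51/16*e23 + 15/16*e24 - 3*e34 - 3/2*e1234
Summing the partial products and collecting blades:
Answer: 163/80 - 13/5*e12 + 457/40*e13 - 193/40*e14 - 215/32*e23 + 1039/160*e24 - 243/40*e34 - 51/4*e1234


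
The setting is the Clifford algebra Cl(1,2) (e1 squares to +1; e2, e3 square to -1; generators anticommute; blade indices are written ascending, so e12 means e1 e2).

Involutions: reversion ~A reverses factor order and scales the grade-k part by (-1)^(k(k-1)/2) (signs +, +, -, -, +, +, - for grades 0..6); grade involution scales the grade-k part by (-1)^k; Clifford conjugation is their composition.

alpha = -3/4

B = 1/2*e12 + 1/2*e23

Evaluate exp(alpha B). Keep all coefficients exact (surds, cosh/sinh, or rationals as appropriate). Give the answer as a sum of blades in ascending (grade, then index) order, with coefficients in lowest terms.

B^2 term by term: the squares give (1/2)^2*(e12)^2 + (1/2)^2*(e23)^2 = 1/4*(+1) + 1/4*(-1) = 0 (each basis 2-blade squares to minus the product of its generators' squares); cross terms between blades sharing an index anticommute and cancel. So B^2 = 0.
B^2 = 0, so the series truncates immediately: exp(alpha B) = 1 + alpha B (parabolic case).
Answer: 1 - 3/8*e12 - 3/8*e23


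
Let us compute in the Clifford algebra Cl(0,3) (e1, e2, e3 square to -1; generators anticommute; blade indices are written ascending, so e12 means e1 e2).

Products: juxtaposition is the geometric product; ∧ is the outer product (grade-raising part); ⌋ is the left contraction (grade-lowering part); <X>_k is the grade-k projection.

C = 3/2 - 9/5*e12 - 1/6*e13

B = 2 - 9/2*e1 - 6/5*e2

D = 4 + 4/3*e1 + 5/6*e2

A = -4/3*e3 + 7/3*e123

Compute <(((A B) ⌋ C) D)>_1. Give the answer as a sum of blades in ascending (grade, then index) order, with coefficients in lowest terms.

step 1: -8/3*e3 - 44/5*e13 + 89/10*e23 + 14/3*e123
step 2: -22/15 + 4/9*e1
step 3: -872/135 - 8/45*e1 - 11/9*e2 + 10/27*e12
step 4: -8/45*e1 - 11/9*e2
Answer: -8/45*e1 - 11/9*e2


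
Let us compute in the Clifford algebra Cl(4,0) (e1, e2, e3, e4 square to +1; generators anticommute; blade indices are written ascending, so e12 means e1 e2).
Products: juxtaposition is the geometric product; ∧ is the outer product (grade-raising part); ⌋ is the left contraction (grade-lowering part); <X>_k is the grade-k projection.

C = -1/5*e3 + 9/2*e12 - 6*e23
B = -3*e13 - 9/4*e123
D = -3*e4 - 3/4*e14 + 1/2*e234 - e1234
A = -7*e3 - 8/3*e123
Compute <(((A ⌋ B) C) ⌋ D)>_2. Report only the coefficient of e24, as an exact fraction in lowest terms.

step 1: -6 - 21*e1 + 63/4*e12
step 2: -567/8 - 189/2*e2 + 6/5*e3 - 27*e12 - 903/10*e13 + 36*e23 + 2457/20*e123
step 3: 12699/40*e4 + 2853/32*e14 + 897/10*e24 - 297/4*e34 - 6/5*e124 - 189/2*e134 - 567/16*e234 + 567/8*e1234
step 4: 2853/32*e14 + 897/10*e24 - 297/4*e34
Answer: 897/10


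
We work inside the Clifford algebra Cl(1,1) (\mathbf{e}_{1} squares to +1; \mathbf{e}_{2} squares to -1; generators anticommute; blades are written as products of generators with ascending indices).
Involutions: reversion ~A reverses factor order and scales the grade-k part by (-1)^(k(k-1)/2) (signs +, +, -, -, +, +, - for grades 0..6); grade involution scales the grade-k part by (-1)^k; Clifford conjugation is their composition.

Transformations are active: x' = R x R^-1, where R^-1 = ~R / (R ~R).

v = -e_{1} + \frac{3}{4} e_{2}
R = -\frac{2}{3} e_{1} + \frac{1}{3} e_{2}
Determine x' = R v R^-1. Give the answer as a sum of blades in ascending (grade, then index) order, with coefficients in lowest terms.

~R = -\frac{2}{3} e_{1} + \frac{1}{3} e_{2}, and R ~R = \frac{1}{3}, so R^-1 = ~R / (\frac{1}{3}).
R v = \frac{5}{12} - \frac{1}{6} e_{1} e_{2}
Answer: -\frac{2}{3} e_{1} + \frac{1}{12} e_{2}


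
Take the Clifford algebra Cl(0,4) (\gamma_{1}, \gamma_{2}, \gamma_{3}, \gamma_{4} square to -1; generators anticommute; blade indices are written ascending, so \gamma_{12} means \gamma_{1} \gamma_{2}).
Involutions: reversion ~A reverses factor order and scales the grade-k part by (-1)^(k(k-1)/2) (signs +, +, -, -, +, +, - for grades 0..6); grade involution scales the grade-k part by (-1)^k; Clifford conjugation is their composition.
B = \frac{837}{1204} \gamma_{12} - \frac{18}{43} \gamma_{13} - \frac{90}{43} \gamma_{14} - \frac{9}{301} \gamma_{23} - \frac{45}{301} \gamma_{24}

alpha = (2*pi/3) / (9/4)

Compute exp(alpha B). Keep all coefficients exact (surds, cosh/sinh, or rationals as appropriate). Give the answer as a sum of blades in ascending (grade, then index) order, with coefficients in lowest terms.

B^2 term by term: the squares give (\frac{837}{1204})^2*(\gamma_{12})^2 + (-\frac{18}{43})^2*(\gamma_{13})^2 + (-\frac{90}{43})^2*(\gamma_{14})^2 + (-\frac{9}{301})^2*(\gamma_{23})^2 + (-\frac{45}{301})^2*(\gamma_{24})^2 = \frac{700569}{1449616}*(-1) + \frac{324}{1849}*(-1) + \frac{8100}{1849}*(-1) + \frac{81}{90601}*(-1) + \frac{2025}{90601}*(-1) = -\frac{81}{16} (each basis 2-blade squares to minus the product of its generators' squares); cross terms between blades sharing an index anticommute and cancel; the commuting (index-disjoint) pairs give grade-4 terms 2*c*c'*(blade product), which cancel blade by blade — \gamma_{1234}: -\frac{1620}{12943} + \frac{1620}{12943} = 0 — confirming B is simple. So B^2 = -\frac{81}{16}.
B^2 = -\frac{81}{16} — B^2 < 0, so the exponential closes trigonometrically: l = \frac{9}{4}, alpha*l = \frac{2 \pi}{3}, so exp(alpha B) = cos(\frac{2 \pi}{3}) + (sin(\frac{2 \pi}{3})/(\frac{9}{4}))*B = - \frac{1}{2} + (\frac{2 \sqrt{3}}{9})*B.
Answer: - \frac{1}{2} + \frac{93 \sqrt{3}}{602} \gamma_{12} - \frac{4 \sqrt{3}}{43} \gamma_{13} - \frac{20 \sqrt{3}}{43} \gamma_{14} - \frac{2 \sqrt{3}}{301} \gamma_{23} - \frac{10 \sqrt{3}}{301} \gamma_{24}


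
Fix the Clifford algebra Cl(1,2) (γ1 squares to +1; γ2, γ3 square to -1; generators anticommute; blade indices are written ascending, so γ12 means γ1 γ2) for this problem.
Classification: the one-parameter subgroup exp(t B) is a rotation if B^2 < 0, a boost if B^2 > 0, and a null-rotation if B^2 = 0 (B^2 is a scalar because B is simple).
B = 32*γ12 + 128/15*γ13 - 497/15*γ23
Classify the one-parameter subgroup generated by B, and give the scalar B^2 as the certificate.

B^2 term by term: the squares give (32)^2*(γ12)^2 + (128/15)^2*(γ13)^2 + (-497/15)^2*(γ23)^2 = 1024*(+1) + 16384/225*(+1) + 247009/225*(-1) = -1 (each basis 2-blade squares to minus the product of its generators' squares); cross terms between blades sharing an index anticommute and cancel. So B^2 = -1.
Answer: rotation, certificate B^2 = -1. Key observation: B^2 = -1 is a conjugation invariant, so its sign decides the class regardless of the surface form of B.


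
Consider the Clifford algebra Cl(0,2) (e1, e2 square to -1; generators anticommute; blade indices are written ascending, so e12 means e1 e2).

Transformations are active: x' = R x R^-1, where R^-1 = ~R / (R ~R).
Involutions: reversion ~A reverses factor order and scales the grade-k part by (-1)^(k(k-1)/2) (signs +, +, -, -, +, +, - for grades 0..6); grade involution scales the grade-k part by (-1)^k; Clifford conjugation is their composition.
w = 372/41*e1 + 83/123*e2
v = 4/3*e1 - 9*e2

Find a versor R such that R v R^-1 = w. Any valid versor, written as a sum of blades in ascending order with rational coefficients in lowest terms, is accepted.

Reasoning: v^2 = w^2 = -745/9 since conjugation preserves the quadratic form; R = v + w = 1280/123*e1 - 1024/123*e2 is then valid when invertible, keeping its own part and reversing (v - w)/2.
Answer: 1280/123*e1 - 1024/123*e2


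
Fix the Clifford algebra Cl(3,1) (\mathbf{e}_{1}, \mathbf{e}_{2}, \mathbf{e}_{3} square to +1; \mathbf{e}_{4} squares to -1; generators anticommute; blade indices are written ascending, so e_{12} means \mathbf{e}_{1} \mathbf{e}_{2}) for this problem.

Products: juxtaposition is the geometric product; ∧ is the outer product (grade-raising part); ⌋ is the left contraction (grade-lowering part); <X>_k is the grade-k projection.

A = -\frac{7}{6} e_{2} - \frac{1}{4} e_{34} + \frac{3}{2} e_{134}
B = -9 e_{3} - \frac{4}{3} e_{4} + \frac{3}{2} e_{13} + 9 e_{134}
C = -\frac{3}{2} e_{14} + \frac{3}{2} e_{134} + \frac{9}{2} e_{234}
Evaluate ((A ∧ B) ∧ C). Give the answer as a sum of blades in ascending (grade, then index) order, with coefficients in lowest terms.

step 1: \frac{21}{2} e_{23} + \frac{14}{9} e_{24} + \frac{7}{4} e_{123} + \frac{21}{2} e_{1234}
step 2: -\frac{63}{4} e_{1234}
Answer: -\frac{63}{4} e_{1234}


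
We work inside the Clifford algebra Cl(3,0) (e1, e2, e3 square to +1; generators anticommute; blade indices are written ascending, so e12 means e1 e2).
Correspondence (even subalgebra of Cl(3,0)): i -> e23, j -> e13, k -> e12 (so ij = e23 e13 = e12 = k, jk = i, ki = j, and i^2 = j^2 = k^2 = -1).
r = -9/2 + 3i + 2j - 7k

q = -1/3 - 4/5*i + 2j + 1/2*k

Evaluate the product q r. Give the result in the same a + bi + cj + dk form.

In blades: q = -1/3 + 1/2*e12 + 2*e13 - 4/5*e23, r = -9/2 - 7*e12 + 2*e13 + 3*e23.
Distribute q over r term by term (generator squares from the signature, products reordered to ascending indices): (-1/3)*r = 3/2 + 7/3*e12 - 2/3*e13 - e23; (1/2*e12)*r = 7/2 - 9/4*e12 + 3/2*e13 - e23; (2*e13)*r = -4 - 6*e12 - 9*e13 - 14*e23; (-4/5*e23)*r = 12/5 - 8/5*e12 - 28/5*e13 + 18/5*e23.
Sum: 17/5 - 451/60*e12 - 413/30*e13 - 62/5*e23; translating back through the correspondence:
Answer: 17/5 - 62/5*i - 413/30*j - 451/60*k


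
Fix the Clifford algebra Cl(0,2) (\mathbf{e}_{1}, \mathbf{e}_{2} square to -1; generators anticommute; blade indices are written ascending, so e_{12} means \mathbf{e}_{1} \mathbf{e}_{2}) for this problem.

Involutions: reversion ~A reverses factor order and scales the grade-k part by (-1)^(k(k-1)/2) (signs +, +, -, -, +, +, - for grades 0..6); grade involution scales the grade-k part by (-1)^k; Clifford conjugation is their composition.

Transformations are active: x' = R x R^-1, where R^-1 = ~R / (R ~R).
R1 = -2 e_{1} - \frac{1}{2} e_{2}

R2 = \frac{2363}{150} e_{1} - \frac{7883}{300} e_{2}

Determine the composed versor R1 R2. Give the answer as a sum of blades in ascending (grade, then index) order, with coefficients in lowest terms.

Distribute over the terms of R1 (each basis-blade product reordered to ascending indices, repeated generators contracted through their squares):
(-2 e_{1}) R2 = \frac{2363}{75} + \frac{7883}{150} e_{12}
(-\frac{1}{2} e_{2}) R2 = -\frac{7883}{600} + \frac{2363}{300} e_{12}
Summing the partial products and collecting blades:
Answer: \frac{11021}{600} + \frac{6043}{100} e_{12}


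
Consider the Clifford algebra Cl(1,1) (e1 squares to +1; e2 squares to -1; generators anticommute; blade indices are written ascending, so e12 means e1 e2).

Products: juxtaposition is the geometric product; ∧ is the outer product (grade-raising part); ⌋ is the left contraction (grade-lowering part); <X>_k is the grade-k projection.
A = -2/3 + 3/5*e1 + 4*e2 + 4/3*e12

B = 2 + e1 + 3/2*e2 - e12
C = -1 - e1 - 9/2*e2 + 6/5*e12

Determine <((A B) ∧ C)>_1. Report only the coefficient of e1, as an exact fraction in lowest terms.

step 1: -121/15 - 82/15*e1 + 76/15*e2 + 7/30*e12
step 2: 121/15 + 203/15*e1 + 937/30*e2 + 2963/150*e12
step 3: 203/15*e1 + 937/30*e2
Answer: 203/15


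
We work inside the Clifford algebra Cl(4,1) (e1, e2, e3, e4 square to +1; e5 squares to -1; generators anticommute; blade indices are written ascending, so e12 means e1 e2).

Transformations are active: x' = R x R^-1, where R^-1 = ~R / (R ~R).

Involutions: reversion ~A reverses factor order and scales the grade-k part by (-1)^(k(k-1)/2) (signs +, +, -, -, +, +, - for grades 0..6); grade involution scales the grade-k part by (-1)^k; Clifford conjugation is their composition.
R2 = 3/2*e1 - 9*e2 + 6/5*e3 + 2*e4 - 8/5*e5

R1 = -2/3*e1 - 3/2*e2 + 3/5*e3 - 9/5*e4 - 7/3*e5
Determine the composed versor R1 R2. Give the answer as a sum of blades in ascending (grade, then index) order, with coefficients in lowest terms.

Distribute over the terms of R1 (each basis-blade product reordered to ascending indices, repeated generators contracted through their squares):
(-2/3*e1) R2 = -1 + 6*e12 - 4/5*e13 - 4/3*e14 + 16/15*e15
(-3/2*e2) R2 = 27/2 + 9/4*e12 - 9/5*e23 - 3*e24 + 12/5*e25
(3/5*e3) R2 = 18/25 - 9/10*e13 + 27/5*e23 + 6/5*e34 - 24/25*e35
(-9/5*e4) R2 = -18/5 + 27/10*e14 - 81/5*e24 + 54/25*e34 + 72/25*e45
(-7/3*e5) R2 = -56/15 + 7/2*e15 - 21*e25 + 14/5*e35 + 14/3*e45
Summing the partial products and collecting blades:
Answer: 883/150 + 33/4*e12 - 17/10*e13 + 41/30*e14 + 137/30*e15 + 18/5*e23 - 96/5*e24 - 93/5*e25 + 84/25*e34 + 46/25*e35 + 566/75*e45


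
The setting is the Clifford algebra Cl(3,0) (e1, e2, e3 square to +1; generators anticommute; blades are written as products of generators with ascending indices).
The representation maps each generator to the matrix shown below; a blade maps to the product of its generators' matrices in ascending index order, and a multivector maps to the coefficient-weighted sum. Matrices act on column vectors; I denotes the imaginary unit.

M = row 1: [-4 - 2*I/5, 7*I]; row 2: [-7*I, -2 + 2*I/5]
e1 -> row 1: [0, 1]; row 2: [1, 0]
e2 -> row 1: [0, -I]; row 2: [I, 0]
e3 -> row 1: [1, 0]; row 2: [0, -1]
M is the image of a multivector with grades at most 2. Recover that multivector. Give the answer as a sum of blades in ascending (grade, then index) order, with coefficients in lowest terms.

Method: 1, rho(e1), rho(e2), rho(e3) form a trace-orthogonal basis of the 2x2 complex matrices (tr(X Y) = 2 if X = Y, else 0), so M = m0*1 + m1*rho(e1) + m2*rho(e2) + m3*rho(e3) with m0 = tr(M)/2 = -3, m1 = tr(M rho(e1))/2 = 0, m2 = tr(M rho(e2))/2 = -7, m3 = tr(M rho(e3))/2 = -1 - 2*I/5.
Multiplying table entries, the bivector images are rho(e1 e2) = I*rho(e3), rho(e1 e3) = -I*rho(e2), rho(e2 e3) = I*rho(e1); with real blade coefficients the real parts of m0..m3 are the coefficients of 1, e1, e2, e3 and the imaginary parts give the bivectors (e2 e3: Im m1, e1 e3: -Im m2, e1 e2: Im m3).
Answer: -3 - 7*e2 - e3 - 2/5*e1 e2


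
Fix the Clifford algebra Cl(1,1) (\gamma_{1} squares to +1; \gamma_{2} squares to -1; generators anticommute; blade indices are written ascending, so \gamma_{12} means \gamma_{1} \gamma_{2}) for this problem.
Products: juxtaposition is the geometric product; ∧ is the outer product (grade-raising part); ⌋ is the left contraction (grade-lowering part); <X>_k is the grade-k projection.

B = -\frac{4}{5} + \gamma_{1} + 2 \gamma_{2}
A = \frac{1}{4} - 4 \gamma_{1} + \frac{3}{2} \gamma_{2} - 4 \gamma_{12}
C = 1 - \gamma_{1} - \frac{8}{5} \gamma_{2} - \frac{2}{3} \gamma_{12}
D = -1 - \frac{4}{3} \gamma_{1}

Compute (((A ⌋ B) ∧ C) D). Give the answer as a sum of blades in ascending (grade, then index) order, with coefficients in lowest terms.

step 1: -\frac{36}{5} + \frac{1}{4} \gamma_{1} + \frac{1}{2} \gamma_{2}
step 2: -\frac{36}{5} + \frac{149}{20} \gamma_{1} + \frac{601}{50} \gamma_{2} + \frac{49}{10} \gamma_{12}
step 3: -\frac{41}{15} + \frac{43}{20} \gamma_{1} - \frac{823}{150} \gamma_{2} + \frac{1669}{150} \gamma_{12}
Answer: -\frac{41}{15} + \frac{43}{20} \gamma_{1} - \frac{823}{150} \gamma_{2} + \frac{1669}{150} \gamma_{12}
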